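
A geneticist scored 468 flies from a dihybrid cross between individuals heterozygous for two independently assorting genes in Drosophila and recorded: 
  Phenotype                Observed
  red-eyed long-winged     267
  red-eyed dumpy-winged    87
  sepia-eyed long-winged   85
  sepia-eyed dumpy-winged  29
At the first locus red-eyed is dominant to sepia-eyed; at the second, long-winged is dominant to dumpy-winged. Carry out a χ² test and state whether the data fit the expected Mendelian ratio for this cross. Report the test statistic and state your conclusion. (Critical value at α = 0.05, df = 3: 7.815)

A dihybrid F₂ with independent assortment and complete dominance at both loci gives a 9:3:3:1 phenotypic ratio.
Under the 9:3:3:1 hypothesis (Σ ratio = 16, N = 468):
  red-eyed long-winged: 468 × 9/16 = 263.25
  red-eyed dumpy-winged: 468 × 3/16 = 87.75
  sepia-eyed long-winged: 468 × 3/16 = 87.75
  sepia-eyed dumpy-winged: 468 × 1/16 = 29.25
χ² = Σ (O − E)² / E
  red-eyed long-winged: (267 − 263.25)² / 263.25 = 0.0534
  red-eyed dumpy-winged: (87 − 87.75)² / 87.75 = 0.0064
  sepia-eyed long-winged: (85 − 87.75)² / 87.75 = 0.0862
  sepia-eyed dumpy-winged: (29 − 29.25)² / 29.25 = 0.0021
χ² = 0.0534 + 0.0064 + 0.0862 + 0.0021 = 0.1481 ≈ 0.148
Degrees of freedom = 4 − 1 = 3; critical value at α = 0.05 is 7.815.
Since 0.148 < 7.815, we fail to reject the null hypothesis — the data are consistent with the 9:3:3:1 ratio.

0.148; consistent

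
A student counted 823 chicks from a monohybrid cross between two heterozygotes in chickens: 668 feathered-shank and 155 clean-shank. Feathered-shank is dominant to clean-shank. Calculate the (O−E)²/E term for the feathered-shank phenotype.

For a monohybrid cross between heterozygotes with complete dominance, the expected phenotypic ratio is 3:1.
Total ratio parts = 4. Expected numbers out of 823:
  feathered-shank: 823 × 3/4 = 617.25
  clean-shank: 823 × 1/4 = 205.75
Contribution of feathered-shank: (668 − 617.25)² / 617.25 = 4.1726

4.173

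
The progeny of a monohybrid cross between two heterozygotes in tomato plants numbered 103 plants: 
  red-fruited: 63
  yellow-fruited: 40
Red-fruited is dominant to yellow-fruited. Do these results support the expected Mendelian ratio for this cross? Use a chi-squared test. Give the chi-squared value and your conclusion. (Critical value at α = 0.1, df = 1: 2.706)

10.515; not consistent

For a monohybrid cross between heterozygotes with complete dominance, the expected phenotypic ratio is 3:1.
The 3:1 ratio has 4 parts, so with N = 103 the expected counts are:
  red-fruited: 103 × 3/4 = 77.25
  yellow-fruited: 103 × 1/4 = 25.75
χ² = Σ (O − E)² / E
  red-fruited: (63 − 77.25)² / 77.25 = 2.6286
  yellow-fruited: (40 − 25.75)² / 25.75 = 7.8859
χ² = 2.6286 + 7.8859 = 10.5145 ≈ 10.515
Degrees of freedom = 2 − 1 = 1; critical value at α = 0.1 is 2.706.
Since 10.515 > 2.706, we reject the null hypothesis — the data do not fit the 3:1 ratio.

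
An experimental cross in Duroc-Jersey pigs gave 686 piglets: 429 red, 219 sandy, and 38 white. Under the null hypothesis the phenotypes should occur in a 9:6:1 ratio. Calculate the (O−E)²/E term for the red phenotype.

4.820

Under the 9:6:1 hypothesis (Σ ratio = 16, N = 686):
  red: 686 × 9/16 = 385.875
  sandy: 686 × 6/16 = 257.25
  white: 686 × 1/16 = 42.875
Contribution of red: (429 − 385.875)² / 385.875 = 4.8196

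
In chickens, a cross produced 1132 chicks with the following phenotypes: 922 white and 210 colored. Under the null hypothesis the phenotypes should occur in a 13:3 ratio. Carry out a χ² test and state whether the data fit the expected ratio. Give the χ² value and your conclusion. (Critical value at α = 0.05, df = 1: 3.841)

Expected counts for N = 1132 under a 13:3 ratio (total parts = 16):
  white: 1132 × 13/16 = 919.75
  colored: 1132 × 3/16 = 212.25
χ² = Σ (O − E)² / E
  white: (922 − 919.75)² / 919.75 = 0.0055
  colored: (210 − 212.25)² / 212.25 = 0.0239
χ² = 0.0055 + 0.0239 = 0.0294 ≈ 0.029
Degrees of freedom = 2 − 1 = 1; critical value at α = 0.05 is 3.841.
Since 0.029 < 3.841, we fail to reject the null hypothesis — the data are consistent with the 13:3 ratio.

0.029; consistent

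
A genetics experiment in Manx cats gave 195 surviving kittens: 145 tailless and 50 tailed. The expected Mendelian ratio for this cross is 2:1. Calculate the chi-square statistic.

The 2:1 ratio has 3 parts, so with N = 195 the expected counts are:
  tailless: 195 × 2/3 = 130
  tailed: 195 × 1/3 = 65
χ² = Σ (O − E)² / E
  tailless: (145 − 130)² / 130 = 1.7308
  tailed: (50 − 65)² / 65 = 3.4615
χ² = 1.7308 + 3.4615 = 5.1923 ≈ 5.192

5.192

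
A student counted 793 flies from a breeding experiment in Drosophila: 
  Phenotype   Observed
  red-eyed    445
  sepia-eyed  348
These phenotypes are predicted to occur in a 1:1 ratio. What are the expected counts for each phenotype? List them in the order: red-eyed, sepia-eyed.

396.5, 396.5

Total ratio parts = 2. Expected numbers out of 793:
  red-eyed: 793 × 1/2 = 396.5
  sepia-eyed: 793 × 1/2 = 396.5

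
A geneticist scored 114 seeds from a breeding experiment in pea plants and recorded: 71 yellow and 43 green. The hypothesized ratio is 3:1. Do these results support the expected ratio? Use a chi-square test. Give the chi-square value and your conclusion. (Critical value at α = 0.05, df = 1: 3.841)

9.836; not consistent

Under the 3:1 hypothesis (Σ ratio = 4, N = 114):
  yellow: 114 × 3/4 = 85.5
  green: 114 × 1/4 = 28.5
χ² = Σ (O − E)² / E
  yellow: (71 − 85.5)² / 85.5 = 2.4591
  green: (43 − 28.5)² / 28.5 = 7.3772
χ² = 2.4591 + 7.3772 = 9.8363 ≈ 9.836
Degrees of freedom = 2 − 1 = 1; critical value at α = 0.05 is 3.841.
Since 9.836 > 3.841, we reject the null hypothesis — the data do not fit the 3:1 ratio.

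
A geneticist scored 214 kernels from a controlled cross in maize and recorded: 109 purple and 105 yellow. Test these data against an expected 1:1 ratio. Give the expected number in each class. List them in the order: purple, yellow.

107, 107

The 1:1 ratio has 2 parts, so with N = 214 the expected counts are:
  purple: 214 × 1/2 = 107
  yellow: 214 × 1/2 = 107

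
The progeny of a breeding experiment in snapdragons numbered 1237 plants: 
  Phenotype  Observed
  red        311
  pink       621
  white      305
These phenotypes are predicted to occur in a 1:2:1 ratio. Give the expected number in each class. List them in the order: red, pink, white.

309.25, 618.5, 309.25

Under the 1:2:1 hypothesis (Σ ratio = 4, N = 1237):
  red: 1237 × 1/4 = 309.25
  pink: 1237 × 2/4 = 618.5
  white: 1237 × 1/4 = 309.25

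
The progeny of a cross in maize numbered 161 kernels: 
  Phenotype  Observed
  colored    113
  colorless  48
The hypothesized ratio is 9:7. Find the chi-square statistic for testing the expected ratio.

12.706

Total ratio parts = 16. Expected numbers out of 161:
  colored: 161 × 9/16 = 90.5625
  colorless: 161 × 7/16 = 70.4375
χ² = Σ (O − E)² / E
  colored: (113 − 90.5625)² / 90.5625 = 5.5590
  colorless: (48 − 70.4375)² / 70.4375 = 7.1473
χ² = 5.5590 + 7.1473 = 12.7063 ≈ 12.706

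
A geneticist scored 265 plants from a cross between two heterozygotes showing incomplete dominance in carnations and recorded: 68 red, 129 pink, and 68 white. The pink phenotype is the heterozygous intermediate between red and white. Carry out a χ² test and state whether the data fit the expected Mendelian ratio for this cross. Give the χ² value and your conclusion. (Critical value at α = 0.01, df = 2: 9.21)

With incomplete dominance, a heterozygote × heterozygote cross gives a 1:2:1 phenotypic ratio.
The 1:2:1 ratio has 4 parts, so with N = 265 the expected counts are:
  red: 265 × 1/4 = 66.25
  pink: 265 × 2/4 = 132.5
  white: 265 × 1/4 = 66.25
χ² = Σ (O − E)² / E
  red: (68 − 66.25)² / 66.25 = 0.0462
  pink: (129 − 132.5)² / 132.5 = 0.0925
  white: (68 − 66.25)² / 66.25 = 0.0462
χ² = 0.0462 + 0.0925 + 0.0462 = 0.1849 ≈ 0.185
Degrees of freedom = 3 − 1 = 2; critical value at α = 0.01 is 9.21.
Since 0.185 < 9.21, we fail to reject the null hypothesis — the data are consistent with the 1:2:1 ratio.

0.185; consistent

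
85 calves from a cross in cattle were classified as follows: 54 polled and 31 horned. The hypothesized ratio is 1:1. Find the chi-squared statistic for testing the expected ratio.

6.224

The 1:1 ratio has 2 parts, so with N = 85 the expected counts are:
  polled: 85 × 1/2 = 42.5
  horned: 85 × 1/2 = 42.5
χ² = Σ (O − E)² / E
  polled: (54 − 42.5)² / 42.5 = 3.1118
  horned: (31 − 42.5)² / 42.5 = 3.1118
χ² = 3.1118 + 3.1118 = 6.2236 ≈ 6.224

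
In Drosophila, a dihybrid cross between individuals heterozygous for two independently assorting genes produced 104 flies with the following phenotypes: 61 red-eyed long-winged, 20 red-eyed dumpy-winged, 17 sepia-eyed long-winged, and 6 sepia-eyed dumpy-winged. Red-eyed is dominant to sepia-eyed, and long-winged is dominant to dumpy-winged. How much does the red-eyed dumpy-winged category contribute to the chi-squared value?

0.013

A dihybrid F₂ with independent assortment and complete dominance at both loci gives a 9:3:3:1 phenotypic ratio.
Expected counts for N = 104 under a 9:3:3:1 ratio (total parts = 16):
  red-eyed long-winged: 104 × 9/16 = 58.5
  red-eyed dumpy-winged: 104 × 3/16 = 19.5
  sepia-eyed long-winged: 104 × 3/16 = 19.5
  sepia-eyed dumpy-winged: 104 × 1/16 = 6.5
Contribution of red-eyed dumpy-winged: (20 − 19.5)² / 19.5 = 0.0128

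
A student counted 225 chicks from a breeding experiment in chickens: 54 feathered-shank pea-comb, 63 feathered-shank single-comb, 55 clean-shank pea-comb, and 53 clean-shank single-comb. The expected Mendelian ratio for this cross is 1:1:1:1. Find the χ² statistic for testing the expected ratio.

The 1:1:1:1 ratio has 4 parts, so with N = 225 the expected counts are:
  feathered-shank pea-comb: 225 × 1/4 = 56.25
  feathered-shank single-comb: 225 × 1/4 = 56.25
  clean-shank pea-comb: 225 × 1/4 = 56.25
  clean-shank single-comb: 225 × 1/4 = 56.25
χ² = Σ (O − E)² / E
  feathered-shank pea-comb: (54 − 56.25)² / 56.25 = 0.0900
  feathered-shank single-comb: (63 − 56.25)² / 56.25 = 0.8100
  clean-shank pea-comb: (55 − 56.25)² / 56.25 = 0.0278
  clean-shank single-comb: (53 − 56.25)² / 56.25 = 0.1878
χ² = 0.0900 + 0.8100 + 0.0278 + 0.1878 = 1.1156 ≈ 1.116

1.116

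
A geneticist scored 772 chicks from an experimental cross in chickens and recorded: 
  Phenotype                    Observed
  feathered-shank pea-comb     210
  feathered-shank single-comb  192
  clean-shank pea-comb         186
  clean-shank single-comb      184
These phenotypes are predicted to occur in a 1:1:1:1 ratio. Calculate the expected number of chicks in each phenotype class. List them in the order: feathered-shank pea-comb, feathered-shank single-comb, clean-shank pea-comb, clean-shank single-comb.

Under the 1:1:1:1 hypothesis (Σ ratio = 4, N = 772):
  feathered-shank pea-comb: 772 × 1/4 = 193
  feathered-shank single-comb: 772 × 1/4 = 193
  clean-shank pea-comb: 772 × 1/4 = 193
  clean-shank single-comb: 772 × 1/4 = 193

193, 193, 193, 193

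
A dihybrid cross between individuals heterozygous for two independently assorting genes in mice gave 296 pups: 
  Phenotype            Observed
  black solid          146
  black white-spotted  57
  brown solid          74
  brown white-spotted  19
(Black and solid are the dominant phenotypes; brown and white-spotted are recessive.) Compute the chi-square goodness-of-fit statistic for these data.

8.745

A dihybrid F₂ with independent assortment and complete dominance at both loci gives a 9:3:3:1 phenotypic ratio.
Expected counts for N = 296 under a 9:3:3:1 ratio (total parts = 16):
  black solid: 296 × 9/16 = 166.5
  black white-spotted: 296 × 3/16 = 55.5
  brown solid: 296 × 3/16 = 55.5
  brown white-spotted: 296 × 1/16 = 18.5
χ² = Σ (O − E)² / E
  black solid: (146 − 166.5)² / 166.5 = 2.5240
  black white-spotted: (57 − 55.5)² / 55.5 = 0.0405
  brown solid: (74 − 55.5)² / 55.5 = 6.1667
  brown white-spotted: (19 − 18.5)² / 18.5 = 0.0135
χ² = 2.5240 + 0.0405 + 6.1667 + 0.0135 = 8.7447 ≈ 8.745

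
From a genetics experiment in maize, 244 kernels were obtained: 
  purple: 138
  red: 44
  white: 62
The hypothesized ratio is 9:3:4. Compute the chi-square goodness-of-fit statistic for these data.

0.087

Total ratio parts = 16. Expected numbers out of 244:
  purple: 244 × 9/16 = 137.25
  red: 244 × 3/16 = 45.75
  white: 244 × 4/16 = 61
χ² = Σ (O − E)² / E
  purple: (138 − 137.25)² / 137.25 = 0.0041
  red: (44 − 45.75)² / 45.75 = 0.0669
  white: (62 − 61)² / 61 = 0.0164
χ² = 0.0041 + 0.0669 + 0.0164 = 0.0874 ≈ 0.087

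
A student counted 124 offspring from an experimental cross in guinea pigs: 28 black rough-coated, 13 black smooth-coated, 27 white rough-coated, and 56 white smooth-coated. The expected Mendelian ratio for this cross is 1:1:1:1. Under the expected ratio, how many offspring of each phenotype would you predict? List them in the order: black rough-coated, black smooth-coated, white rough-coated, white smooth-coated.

Under the 1:1:1:1 hypothesis (Σ ratio = 4, N = 124):
  black rough-coated: 124 × 1/4 = 31
  black smooth-coated: 124 × 1/4 = 31
  white rough-coated: 124 × 1/4 = 31
  white smooth-coated: 124 × 1/4 = 31

31, 31, 31, 31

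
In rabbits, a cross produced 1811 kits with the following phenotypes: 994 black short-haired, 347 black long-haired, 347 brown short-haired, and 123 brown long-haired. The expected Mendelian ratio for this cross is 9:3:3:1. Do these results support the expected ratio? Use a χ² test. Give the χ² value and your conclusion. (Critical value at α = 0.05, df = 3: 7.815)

1.775; consistent

Expected counts for N = 1811 under a 9:3:3:1 ratio (total parts = 16):
  black short-haired: 1811 × 9/16 = 1018.6875
  black long-haired: 1811 × 3/16 = 339.5625
  brown short-haired: 1811 × 3/16 = 339.5625
  brown long-haired: 1811 × 1/16 = 113.1875
χ² = Σ (O − E)² / E
  black short-haired: (994 − 1018.6875)² / 1018.6875 = 0.5983
  black long-haired: (347 − 339.5625)² / 339.5625 = 0.1629
  brown short-haired: (347 − 339.5625)² / 339.5625 = 0.1629
  brown long-haired: (123 − 113.1875)² / 113.1875 = 0.8507
χ² = 0.5983 + 0.1629 + 0.1629 + 0.8507 = 1.7748 ≈ 1.775
Degrees of freedom = 4 − 1 = 3; critical value at α = 0.05 is 7.815.
Since 1.775 < 7.815, we fail to reject the null hypothesis — the data are consistent with the 9:3:3:1 ratio.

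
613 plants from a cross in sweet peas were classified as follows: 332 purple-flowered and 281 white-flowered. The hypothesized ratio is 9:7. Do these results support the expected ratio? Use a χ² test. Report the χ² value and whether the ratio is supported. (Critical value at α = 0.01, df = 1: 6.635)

The 9:7 ratio has 16 parts, so with N = 613 the expected counts are:
  purple-flowered: 613 × 9/16 = 344.8125
  white-flowered: 613 × 7/16 = 268.1875
χ² = Σ (O − E)² / E
  purple-flowered: (332 − 344.8125)² / 344.8125 = 0.4761
  white-flowered: (281 − 268.1875)² / 268.1875 = 0.6121
χ² = 0.4761 + 0.6121 = 1.0882 ≈ 1.088
Degrees of freedom = 2 − 1 = 1; critical value at α = 0.01 is 6.635.
Since 1.088 < 6.635, we fail to reject the null hypothesis — the data are consistent with the 9:7 ratio.

1.088; consistent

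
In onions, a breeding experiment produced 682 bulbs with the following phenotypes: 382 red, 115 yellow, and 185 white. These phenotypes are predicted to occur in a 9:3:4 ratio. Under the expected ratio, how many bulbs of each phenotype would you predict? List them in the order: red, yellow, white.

The 9:3:4 ratio has 16 parts, so with N = 682 the expected counts are:
  red: 682 × 9/16 = 383.625
  yellow: 682 × 3/16 = 127.875
  white: 682 × 4/16 = 170.5

383.625, 127.875, 170.5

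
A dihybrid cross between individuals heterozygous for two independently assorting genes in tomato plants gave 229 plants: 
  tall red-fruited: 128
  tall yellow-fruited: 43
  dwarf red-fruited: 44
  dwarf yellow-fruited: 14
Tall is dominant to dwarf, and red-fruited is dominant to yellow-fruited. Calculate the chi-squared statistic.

A dihybrid F₂ with independent assortment and complete dominance at both loci gives a 9:3:3:1 phenotypic ratio.
The 9:3:3:1 ratio has 16 parts, so with N = 229 the expected counts are:
  tall red-fruited: 229 × 9/16 = 128.8125
  tall yellow-fruited: 229 × 3/16 = 42.9375
  dwarf red-fruited: 229 × 3/16 = 42.9375
  dwarf yellow-fruited: 229 × 1/16 = 14.3125
χ² = Σ (O − E)² / E
  tall red-fruited: (128 − 128.8125)² / 128.8125 = 0.0051
  tall yellow-fruited: (43 − 42.9375)² / 42.9375 = 0.0001
  dwarf red-fruited: (44 − 42.9375)² / 42.9375 = 0.0263
  dwarf yellow-fruited: (14 − 14.3125)² / 14.3125 = 0.0068
χ² = 0.0051 + 0.0001 + 0.0263 + 0.0068 = 0.0383 ≈ 0.038

0.038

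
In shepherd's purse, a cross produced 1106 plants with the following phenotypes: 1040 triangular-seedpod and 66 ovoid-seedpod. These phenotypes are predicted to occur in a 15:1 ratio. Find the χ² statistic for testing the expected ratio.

0.151

Under the 15:1 hypothesis (Σ ratio = 16, N = 1106):
  triangular-seedpod: 1106 × 15/16 = 1036.875
  ovoid-seedpod: 1106 × 1/16 = 69.125
χ² = Σ (O − E)² / E
  triangular-seedpod: (1040 − 1036.875)² / 1036.875 = 0.0094
  ovoid-seedpod: (66 − 69.125)² / 69.125 = 0.1413
χ² = 0.0094 + 0.1413 = 0.1507 ≈ 0.151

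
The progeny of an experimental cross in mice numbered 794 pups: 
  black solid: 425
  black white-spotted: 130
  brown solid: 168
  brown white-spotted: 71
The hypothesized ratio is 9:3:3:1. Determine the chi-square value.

15.104

Under the 9:3:3:1 hypothesis (Σ ratio = 16, N = 794):
  black solid: 794 × 9/16 = 446.625
  black white-spotted: 794 × 3/16 = 148.875
  brown solid: 794 × 3/16 = 148.875
  brown white-spotted: 794 × 1/16 = 49.625
χ² = Σ (O − E)² / E
  black solid: (425 − 446.625)² / 446.625 = 1.0471
  black white-spotted: (130 − 148.875)² / 148.875 = 2.3931
  brown solid: (168 − 148.875)² / 148.875 = 2.4569
  brown white-spotted: (71 − 49.625)² / 49.625 = 9.2069
χ² = 1.0471 + 2.3931 + 2.4569 + 9.2069 = 15.104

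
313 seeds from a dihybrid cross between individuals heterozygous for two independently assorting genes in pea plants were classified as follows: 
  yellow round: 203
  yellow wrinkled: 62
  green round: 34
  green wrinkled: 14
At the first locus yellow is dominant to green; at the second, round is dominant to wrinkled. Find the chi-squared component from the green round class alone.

10.385

A dihybrid F₂ with independent assortment and complete dominance at both loci gives a 9:3:3:1 phenotypic ratio.
Total ratio parts = 16. Expected numbers out of 313:
  yellow round: 313 × 9/16 = 176.0625
  yellow wrinkled: 313 × 3/16 = 58.6875
  green round: 313 × 3/16 = 58.6875
  green wrinkled: 313 × 1/16 = 19.5625
Contribution of green round: (34 − 58.6875)² / 58.6875 = 10.3851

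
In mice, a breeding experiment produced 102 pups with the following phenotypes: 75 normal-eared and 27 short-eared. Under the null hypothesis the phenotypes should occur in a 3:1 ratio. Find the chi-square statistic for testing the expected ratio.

0.118

Under the 3:1 hypothesis (Σ ratio = 4, N = 102):
  normal-eared: 102 × 3/4 = 76.5
  short-eared: 102 × 1/4 = 25.5
χ² = Σ (O − E)² / E
  normal-eared: (75 − 76.5)² / 76.5 = 0.0294
  short-eared: (27 − 25.5)² / 25.5 = 0.0882
χ² = 0.0294 + 0.0882 = 0.1176 ≈ 0.118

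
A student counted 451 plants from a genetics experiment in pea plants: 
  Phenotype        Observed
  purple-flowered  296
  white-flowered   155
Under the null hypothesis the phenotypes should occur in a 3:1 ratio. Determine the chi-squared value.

Expected counts for N = 451 under a 3:1 ratio (total parts = 4):
  purple-flowered: 451 × 3/4 = 338.25
  white-flowered: 451 × 1/4 = 112.75
χ² = Σ (O − E)² / E
  purple-flowered: (296 − 338.25)² / 338.25 = 5.2773
  white-flowered: (155 − 112.75)² / 112.75 = 15.8320
χ² = 5.2773 + 15.8320 = 21.1093 ≈ 21.109

21.109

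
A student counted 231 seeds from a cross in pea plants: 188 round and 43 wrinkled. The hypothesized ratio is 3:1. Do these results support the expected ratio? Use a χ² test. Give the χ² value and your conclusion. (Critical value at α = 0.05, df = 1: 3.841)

The 3:1 ratio has 4 parts, so with N = 231 the expected counts are:
  round: 231 × 3/4 = 173.25
  wrinkled: 231 × 1/4 = 57.75
χ² = Σ (O − E)² / E
  round: (188 − 173.25)² / 173.25 = 1.2558
  wrinkled: (43 − 57.75)² / 57.75 = 3.7673
χ² = 1.2558 + 3.7673 = 5.0231 ≈ 5.023
Degrees of freedom = 2 − 1 = 1; critical value at α = 0.05 is 3.841.
Since 5.023 > 3.841, we reject the null hypothesis — the data do not fit the 3:1 ratio.

5.023; not consistent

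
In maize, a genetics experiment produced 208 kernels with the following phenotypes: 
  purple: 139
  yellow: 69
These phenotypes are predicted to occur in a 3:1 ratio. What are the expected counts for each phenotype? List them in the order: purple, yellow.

156, 52

Under the 3:1 hypothesis (Σ ratio = 4, N = 208):
  purple: 208 × 3/4 = 156
  yellow: 208 × 1/4 = 52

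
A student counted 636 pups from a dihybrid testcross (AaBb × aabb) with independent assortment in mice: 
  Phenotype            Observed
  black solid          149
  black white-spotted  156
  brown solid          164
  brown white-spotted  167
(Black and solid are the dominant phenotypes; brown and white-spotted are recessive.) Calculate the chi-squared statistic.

A dihybrid testcross with independent assortment gives a 1:1:1:1 ratio.
Expected counts for N = 636 under a 1:1:1:1 ratio (total parts = 4):
  black solid: 636 × 1/4 = 159
  black white-spotted: 636 × 1/4 = 159
  brown solid: 636 × 1/4 = 159
  brown white-spotted: 636 × 1/4 = 159
χ² = Σ (O − E)² / E
  black solid: (149 − 159)² / 159 = 0.6289
  black white-spotted: (156 − 159)² / 159 = 0.0566
  brown solid: (164 − 159)² / 159 = 0.1572
  brown white-spotted: (167 − 159)² / 159 = 0.4025
χ² = 0.6289 + 0.0566 + 0.1572 + 0.4025 = 1.2452 ≈ 1.245

1.245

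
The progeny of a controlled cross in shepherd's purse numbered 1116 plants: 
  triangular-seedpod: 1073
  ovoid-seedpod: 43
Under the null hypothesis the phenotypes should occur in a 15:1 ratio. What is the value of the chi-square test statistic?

Expected counts for N = 1116 under a 15:1 ratio (total parts = 16):
  triangular-seedpod: 1116 × 15/16 = 1046.25
  ovoid-seedpod: 1116 × 1/16 = 69.75
χ² = Σ (O − E)² / E
  triangular-seedpod: (1073 − 1046.25)² / 1046.25 = 0.6839
  ovoid-seedpod: (43 − 69.75)² / 69.75 = 10.2590
χ² = 0.6839 + 10.2590 = 10.9429 ≈ 10.943

10.943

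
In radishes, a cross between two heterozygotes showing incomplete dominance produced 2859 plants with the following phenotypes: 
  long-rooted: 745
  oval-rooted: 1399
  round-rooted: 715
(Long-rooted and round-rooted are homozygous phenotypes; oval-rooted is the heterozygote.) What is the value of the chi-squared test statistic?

1.931

With incomplete dominance, a heterozygote × heterozygote cross gives a 1:2:1 phenotypic ratio.
Expected counts for N = 2859 under a 1:2:1 ratio (total parts = 4):
  long-rooted: 2859 × 1/4 = 714.75
  oval-rooted: 2859 × 2/4 = 1429.5
  round-rooted: 2859 × 1/4 = 714.75
χ² = Σ (O − E)² / E
  long-rooted: (745 − 714.75)² / 714.75 = 1.2803
  oval-rooted: (1399 − 1429.5)² / 1429.5 = 0.6508
  round-rooted: (715 − 714.75)² / 714.75 = 0.0001
χ² = 1.2803 + 0.6508 + 0.0001 = 1.9312 ≈ 1.931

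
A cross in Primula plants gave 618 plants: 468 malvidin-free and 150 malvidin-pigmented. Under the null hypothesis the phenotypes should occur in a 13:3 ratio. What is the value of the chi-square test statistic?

12.369

Expected counts for N = 618 under a 13:3 ratio (total parts = 16):
  malvidin-free: 618 × 13/16 = 502.125
  malvidin-pigmented: 618 × 3/16 = 115.875
χ² = Σ (O − E)² / E
  malvidin-free: (468 − 502.125)² / 502.125 = 2.3192
  malvidin-pigmented: (150 − 115.875)² / 115.875 = 10.0498
χ² = 2.3192 + 10.0498 = 12.369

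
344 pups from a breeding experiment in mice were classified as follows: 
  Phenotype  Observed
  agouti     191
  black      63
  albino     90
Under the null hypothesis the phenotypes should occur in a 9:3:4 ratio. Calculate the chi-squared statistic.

0.253

Under the 9:3:4 hypothesis (Σ ratio = 16, N = 344):
  agouti: 344 × 9/16 = 193.5
  black: 344 × 3/16 = 64.5
  albino: 344 × 4/16 = 86
χ² = Σ (O − E)² / E
  agouti: (191 − 193.5)² / 193.5 = 0.0323
  black: (63 − 64.5)² / 64.5 = 0.0349
  albino: (90 − 86)² / 86 = 0.1860
χ² = 0.0323 + 0.0349 + 0.1860 = 0.2532 ≈ 0.253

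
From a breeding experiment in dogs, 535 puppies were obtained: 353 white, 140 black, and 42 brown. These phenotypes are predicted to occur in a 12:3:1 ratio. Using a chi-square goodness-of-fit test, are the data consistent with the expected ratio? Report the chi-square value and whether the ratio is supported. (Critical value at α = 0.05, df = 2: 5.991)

23.697; not consistent

Expected counts for N = 535 under a 12:3:1 ratio (total parts = 16):
  white: 535 × 12/16 = 401.25
  black: 535 × 3/16 = 100.3125
  brown: 535 × 1/16 = 33.4375
χ² = Σ (O − E)² / E
  white: (353 − 401.25)² / 401.25 = 5.8020
  black: (140 − 100.3125)² / 100.3125 = 15.7019
  brown: (42 − 33.4375)² / 33.4375 = 2.1926
χ² = 5.8020 + 15.7019 + 2.1926 = 23.6965 ≈ 23.697
Degrees of freedom = 3 − 1 = 2; critical value at α = 0.05 is 5.991.
Since 23.697 > 5.991, we reject the null hypothesis — the data do not fit the 12:3:1 ratio.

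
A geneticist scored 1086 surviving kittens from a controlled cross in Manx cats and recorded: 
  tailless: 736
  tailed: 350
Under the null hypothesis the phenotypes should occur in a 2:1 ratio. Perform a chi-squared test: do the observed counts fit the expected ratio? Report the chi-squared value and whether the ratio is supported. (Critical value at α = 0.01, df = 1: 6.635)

Total ratio parts = 3. Expected numbers out of 1086:
  tailless: 1086 × 2/3 = 724
  tailed: 1086 × 1/3 = 362
χ² = Σ (O − E)² / E
  tailless: (736 − 724)² / 724 = 0.1989
  tailed: (350 − 362)² / 362 = 0.3978
χ² = 0.1989 + 0.3978 = 0.5967 ≈ 0.597
Degrees of freedom = 2 − 1 = 1; critical value at α = 0.01 is 6.635.
Since 0.597 < 6.635, we fail to reject the null hypothesis — the data are consistent with the 2:1 ratio.

0.597; consistent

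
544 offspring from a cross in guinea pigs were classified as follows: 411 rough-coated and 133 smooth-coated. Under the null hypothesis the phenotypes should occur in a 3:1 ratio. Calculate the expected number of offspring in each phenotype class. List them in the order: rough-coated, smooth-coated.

408, 136

Total ratio parts = 4. Expected numbers out of 544:
  rough-coated: 544 × 3/4 = 408
  smooth-coated: 544 × 1/4 = 136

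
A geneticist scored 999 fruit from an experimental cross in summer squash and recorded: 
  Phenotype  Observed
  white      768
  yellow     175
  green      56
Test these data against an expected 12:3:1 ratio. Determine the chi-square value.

1.942

Total ratio parts = 16. Expected numbers out of 999:
  white: 999 × 12/16 = 749.25
  yellow: 999 × 3/16 = 187.3125
  green: 999 × 1/16 = 62.4375
χ² = Σ (O − E)² / E
  white: (768 − 749.25)² / 749.25 = 0.4692
  yellow: (175 − 187.3125)² / 187.3125 = 0.8093
  green: (56 − 62.4375)² / 62.4375 = 0.6637
χ² = 0.4692 + 0.8093 + 0.6637 = 1.9422 ≈ 1.942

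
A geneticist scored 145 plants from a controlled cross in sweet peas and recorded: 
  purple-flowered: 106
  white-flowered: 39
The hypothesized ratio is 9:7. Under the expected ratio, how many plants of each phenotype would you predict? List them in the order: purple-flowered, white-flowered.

Total ratio parts = 16. Expected numbers out of 145:
  purple-flowered: 145 × 9/16 = 81.5625
  white-flowered: 145 × 7/16 = 63.4375

81.5625, 63.4375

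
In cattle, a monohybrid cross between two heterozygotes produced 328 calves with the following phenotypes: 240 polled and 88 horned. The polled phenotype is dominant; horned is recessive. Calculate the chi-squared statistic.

0.585

For a monohybrid cross between heterozygotes with complete dominance, the expected phenotypic ratio is 3:1.
Under the 3:1 hypothesis (Σ ratio = 4, N = 328):
  polled: 328 × 3/4 = 246
  horned: 328 × 1/4 = 82
χ² = Σ (O − E)² / E
  polled: (240 − 246)² / 246 = 0.1463
  horned: (88 − 82)² / 82 = 0.4390
χ² = 0.1463 + 0.4390 = 0.5853 ≈ 0.585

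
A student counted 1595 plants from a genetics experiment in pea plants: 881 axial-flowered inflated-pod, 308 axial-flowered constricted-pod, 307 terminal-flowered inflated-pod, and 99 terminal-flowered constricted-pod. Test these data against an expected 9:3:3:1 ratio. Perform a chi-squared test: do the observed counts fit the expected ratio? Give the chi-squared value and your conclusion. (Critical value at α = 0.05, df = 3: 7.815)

0.775; consistent

Under the 9:3:3:1 hypothesis (Σ ratio = 16, N = 1595):
  axial-flowered inflated-pod: 1595 × 9/16 = 897.1875
  axial-flowered constricted-pod: 1595 × 3/16 = 299.0625
  terminal-flowered inflated-pod: 1595 × 3/16 = 299.0625
  terminal-flowered constricted-pod: 1595 × 1/16 = 99.6875
χ² = Σ (O − E)² / E
  axial-flowered inflated-pod: (881 − 897.1875)² / 897.1875 = 0.2921
  axial-flowered constricted-pod: (308 − 299.0625)² / 299.0625 = 0.2671
  terminal-flowered inflated-pod: (307 − 299.0625)² / 299.0625 = 0.2107
  terminal-flowered constricted-pod: (99 − 99.6875)² / 99.6875 = 0.0047
χ² = 0.2921 + 0.2671 + 0.2107 + 0.0047 = 0.7746 ≈ 0.775
Degrees of freedom = 4 − 1 = 3; critical value at α = 0.05 is 7.815.
Since 0.775 < 7.815, we fail to reject the null hypothesis — the data are consistent with the 9:3:3:1 ratio.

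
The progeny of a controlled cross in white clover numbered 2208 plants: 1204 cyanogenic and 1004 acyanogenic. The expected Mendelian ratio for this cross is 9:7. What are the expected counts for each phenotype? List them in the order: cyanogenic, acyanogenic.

The 9:7 ratio has 16 parts, so with N = 2208 the expected counts are:
  cyanogenic: 2208 × 9/16 = 1242
  acyanogenic: 2208 × 7/16 = 966

1242, 966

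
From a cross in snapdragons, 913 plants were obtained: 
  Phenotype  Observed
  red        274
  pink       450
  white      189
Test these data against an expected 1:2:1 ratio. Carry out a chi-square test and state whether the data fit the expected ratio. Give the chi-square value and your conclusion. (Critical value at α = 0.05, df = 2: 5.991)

16.012; not consistent

Total ratio parts = 4. Expected numbers out of 913:
  red: 913 × 1/4 = 228.25
  pink: 913 × 2/4 = 456.5
  white: 913 × 1/4 = 228.25
χ² = Σ (O − E)² / E
  red: (274 − 228.25)² / 228.25 = 9.1700
  pink: (450 − 456.5)² / 456.5 = 0.0926
  white: (189 − 228.25)² / 228.25 = 6.7495
χ² = 9.1700 + 0.0926 + 6.7495 = 16.0121 ≈ 16.012
Degrees of freedom = 3 − 1 = 2; critical value at α = 0.05 is 5.991.
Since 16.012 > 5.991, we reject the null hypothesis — the data do not fit the 1:2:1 ratio.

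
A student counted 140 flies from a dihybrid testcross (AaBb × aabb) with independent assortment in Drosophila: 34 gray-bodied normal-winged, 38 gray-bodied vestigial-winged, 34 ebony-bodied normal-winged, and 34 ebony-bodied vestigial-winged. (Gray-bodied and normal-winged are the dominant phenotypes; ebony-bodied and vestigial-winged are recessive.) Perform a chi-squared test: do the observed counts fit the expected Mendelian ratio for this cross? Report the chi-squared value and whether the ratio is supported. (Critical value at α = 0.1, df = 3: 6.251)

A dihybrid testcross with independent assortment gives a 1:1:1:1 ratio.
Total ratio parts = 4. Expected numbers out of 140:
  gray-bodied normal-winged: 140 × 1/4 = 35
  gray-bodied vestigial-winged: 140 × 1/4 = 35
  ebony-bodied normal-winged: 140 × 1/4 = 35
  ebony-bodied vestigial-winged: 140 × 1/4 = 35
χ² = Σ (O − E)² / E
  gray-bodied normal-winged: (34 − 35)² / 35 = 0.0286
  gray-bodied vestigial-winged: (38 − 35)² / 35 = 0.2571
  ebony-bodied normal-winged: (34 − 35)² / 35 = 0.0286
  ebony-bodied vestigial-winged: (34 − 35)² / 35 = 0.0286
χ² = 0.0286 + 0.2571 + 0.0286 + 0.0286 = 0.3429 ≈ 0.343
Degrees of freedom = 4 − 1 = 3; critical value at α = 0.1 is 6.251.
Since 0.343 < 6.251, we fail to reject the null hypothesis — the data are consistent with the 1:1:1:1 ratio.

0.343; consistent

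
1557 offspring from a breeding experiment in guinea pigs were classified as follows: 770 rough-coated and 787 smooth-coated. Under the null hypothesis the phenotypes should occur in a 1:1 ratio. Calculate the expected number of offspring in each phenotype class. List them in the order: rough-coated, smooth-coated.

778.5, 778.5

Total ratio parts = 2. Expected numbers out of 1557:
  rough-coated: 1557 × 1/2 = 778.5
  smooth-coated: 1557 × 1/2 = 778.5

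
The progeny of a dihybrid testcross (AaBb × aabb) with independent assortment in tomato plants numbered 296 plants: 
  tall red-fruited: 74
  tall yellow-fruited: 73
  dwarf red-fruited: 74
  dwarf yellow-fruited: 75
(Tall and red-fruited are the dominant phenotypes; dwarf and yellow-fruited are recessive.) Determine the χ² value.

A dihybrid testcross with independent assortment gives a 1:1:1:1 ratio.
The 1:1:1:1 ratio has 4 parts, so with N = 296 the expected counts are:
  tall red-fruited: 296 × 1/4 = 74
  tall yellow-fruited: 296 × 1/4 = 74
  dwarf red-fruited: 296 × 1/4 = 74
  dwarf yellow-fruited: 296 × 1/4 = 74
χ² = Σ (O − E)² / E
  tall red-fruited: (74 − 74)² / 74 = 0.0000
  tall yellow-fruited: (73 − 74)² / 74 = 0.0135
  dwarf red-fruited: (74 − 74)² / 74 = 0.0000
  dwarf yellow-fruited: (75 − 74)² / 74 = 0.0135
χ² = 0.0000 + 0.0135 + 0.0000 + 0.0135 = 0.027

0.027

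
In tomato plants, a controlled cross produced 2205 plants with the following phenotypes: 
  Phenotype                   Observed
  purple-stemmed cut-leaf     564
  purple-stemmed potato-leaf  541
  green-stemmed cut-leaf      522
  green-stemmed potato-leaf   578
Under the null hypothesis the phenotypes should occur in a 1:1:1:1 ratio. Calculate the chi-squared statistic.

Under the 1:1:1:1 hypothesis (Σ ratio = 4, N = 2205):
  purple-stemmed cut-leaf: 2205 × 1/4 = 551.25
  purple-stemmed potato-leaf: 2205 × 1/4 = 551.25
  green-stemmed cut-leaf: 2205 × 1/4 = 551.25
  green-stemmed potato-leaf: 2205 × 1/4 = 551.25
χ² = Σ (O − E)² / E
  purple-stemmed cut-leaf: (564 − 551.25)² / 551.25 = 0.2949
  purple-stemmed potato-leaf: (541 − 551.25)² / 551.25 = 0.1906
  green-stemmed cut-leaf: (522 − 551.25)² / 551.25 = 1.5520
  green-stemmed potato-leaf: (578 − 551.25)² / 551.25 = 1.2981
χ² = 0.2949 + 0.1906 + 1.5520 + 1.2981 = 3.3356 ≈ 3.336

3.336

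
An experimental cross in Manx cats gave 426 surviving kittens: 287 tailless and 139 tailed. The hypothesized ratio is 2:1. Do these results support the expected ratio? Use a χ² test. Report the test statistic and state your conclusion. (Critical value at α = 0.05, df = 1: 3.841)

Expected counts for N = 426 under a 2:1 ratio (total parts = 3):
  tailless: 426 × 2/3 = 284
  tailed: 426 × 1/3 = 142
χ² = Σ (O − E)² / E
  tailless: (287 − 284)² / 284 = 0.0317
  tailed: (139 − 142)² / 142 = 0.0634
χ² = 0.0317 + 0.0634 = 0.0951 ≈ 0.095
Degrees of freedom = 2 − 1 = 1; critical value at α = 0.05 is 3.841.
Since 0.095 < 3.841, we fail to reject the null hypothesis — the data are consistent with the 2:1 ratio.

0.095; consistent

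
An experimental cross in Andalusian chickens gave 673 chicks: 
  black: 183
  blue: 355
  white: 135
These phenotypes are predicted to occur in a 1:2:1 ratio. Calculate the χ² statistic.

The 1:2:1 ratio has 4 parts, so with N = 673 the expected counts are:
  black: 673 × 1/4 = 168.25
  blue: 673 × 2/4 = 336.5
  white: 673 × 1/4 = 168.25
χ² = Σ (O − E)² / E
  black: (183 − 168.25)² / 168.25 = 1.2931
  blue: (355 − 336.5)² / 336.5 = 1.0171
  white: (135 − 168.25)² / 168.25 = 6.5710
χ² = 1.2931 + 1.0171 + 6.5710 = 8.8812 ≈ 8.881

8.881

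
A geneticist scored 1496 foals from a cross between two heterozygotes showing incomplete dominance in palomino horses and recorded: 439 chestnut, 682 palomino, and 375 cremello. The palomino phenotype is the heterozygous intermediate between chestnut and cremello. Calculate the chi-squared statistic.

17.123

With incomplete dominance, a heterozygote × heterozygote cross gives a 1:2:1 phenotypic ratio.
The 1:2:1 ratio has 4 parts, so with N = 1496 the expected counts are:
  chestnut: 1496 × 1/4 = 374
  palomino: 1496 × 2/4 = 748
  cremello: 1496 × 1/4 = 374
χ² = Σ (O − E)² / E
  chestnut: (439 − 374)² / 374 = 11.2968
  palomino: (682 − 748)² / 748 = 5.8235
  cremello: (375 − 374)² / 374 = 0.0027
χ² = 11.2968 + 5.8235 + 0.0027 = 17.123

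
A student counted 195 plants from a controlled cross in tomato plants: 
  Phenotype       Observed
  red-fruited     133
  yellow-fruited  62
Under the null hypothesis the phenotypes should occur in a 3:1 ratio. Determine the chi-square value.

4.802

The 3:1 ratio has 4 parts, so with N = 195 the expected counts are:
  red-fruited: 195 × 3/4 = 146.25
  yellow-fruited: 195 × 1/4 = 48.75
χ² = Σ (O − E)² / E
  red-fruited: (133 − 146.25)² / 146.25 = 1.2004
  yellow-fruited: (62 − 48.75)² / 48.75 = 3.6013
χ² = 1.2004 + 3.6013 = 4.8017 ≈ 4.802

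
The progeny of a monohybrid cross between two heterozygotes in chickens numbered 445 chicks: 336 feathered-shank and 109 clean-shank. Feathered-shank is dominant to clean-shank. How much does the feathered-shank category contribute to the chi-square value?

For a monohybrid cross between heterozygotes with complete dominance, the expected phenotypic ratio is 3:1.
Expected counts for N = 445 under a 3:1 ratio (total parts = 4):
  feathered-shank: 445 × 3/4 = 333.75
  clean-shank: 445 × 1/4 = 111.25
Contribution of feathered-shank: (336 − 333.75)² / 333.75 = 0.0152

0.015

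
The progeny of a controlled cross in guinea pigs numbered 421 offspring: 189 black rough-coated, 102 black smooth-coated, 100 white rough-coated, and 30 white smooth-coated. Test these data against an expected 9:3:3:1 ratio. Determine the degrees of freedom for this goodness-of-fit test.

3

A goodness-of-fit test with 4 phenotype classes has df = 4 − 1 = 3.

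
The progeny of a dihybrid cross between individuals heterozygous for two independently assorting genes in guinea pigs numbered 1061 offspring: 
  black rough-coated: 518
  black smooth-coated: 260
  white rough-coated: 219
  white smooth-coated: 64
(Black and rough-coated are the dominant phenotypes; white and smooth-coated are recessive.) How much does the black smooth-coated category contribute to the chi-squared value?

18.743

A dihybrid F₂ with independent assortment and complete dominance at both loci gives a 9:3:3:1 phenotypic ratio.
Under the 9:3:3:1 hypothesis (Σ ratio = 16, N = 1061):
  black rough-coated: 1061 × 9/16 = 596.8125
  black smooth-coated: 1061 × 3/16 = 198.9375
  white rough-coated: 1061 × 3/16 = 198.9375
  white smooth-coated: 1061 × 1/16 = 66.3125
Contribution of black smooth-coated: (260 − 198.9375)² / 198.9375 = 18.7427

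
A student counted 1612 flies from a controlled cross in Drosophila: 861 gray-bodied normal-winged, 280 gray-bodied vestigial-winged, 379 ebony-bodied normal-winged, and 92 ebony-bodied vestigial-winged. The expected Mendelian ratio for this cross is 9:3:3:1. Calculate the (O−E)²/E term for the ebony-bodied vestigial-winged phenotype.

Total ratio parts = 16. Expected numbers out of 1612:
  gray-bodied normal-winged: 1612 × 9/16 = 906.75
  gray-bodied vestigial-winged: 1612 × 3/16 = 302.25
  ebony-bodied normal-winged: 1612 × 3/16 = 302.25
  ebony-bodied vestigial-winged: 1612 × 1/16 = 100.75
Contribution of ebony-bodied vestigial-winged: (92 − 100.75)² / 100.75 = 0.7599

0.760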